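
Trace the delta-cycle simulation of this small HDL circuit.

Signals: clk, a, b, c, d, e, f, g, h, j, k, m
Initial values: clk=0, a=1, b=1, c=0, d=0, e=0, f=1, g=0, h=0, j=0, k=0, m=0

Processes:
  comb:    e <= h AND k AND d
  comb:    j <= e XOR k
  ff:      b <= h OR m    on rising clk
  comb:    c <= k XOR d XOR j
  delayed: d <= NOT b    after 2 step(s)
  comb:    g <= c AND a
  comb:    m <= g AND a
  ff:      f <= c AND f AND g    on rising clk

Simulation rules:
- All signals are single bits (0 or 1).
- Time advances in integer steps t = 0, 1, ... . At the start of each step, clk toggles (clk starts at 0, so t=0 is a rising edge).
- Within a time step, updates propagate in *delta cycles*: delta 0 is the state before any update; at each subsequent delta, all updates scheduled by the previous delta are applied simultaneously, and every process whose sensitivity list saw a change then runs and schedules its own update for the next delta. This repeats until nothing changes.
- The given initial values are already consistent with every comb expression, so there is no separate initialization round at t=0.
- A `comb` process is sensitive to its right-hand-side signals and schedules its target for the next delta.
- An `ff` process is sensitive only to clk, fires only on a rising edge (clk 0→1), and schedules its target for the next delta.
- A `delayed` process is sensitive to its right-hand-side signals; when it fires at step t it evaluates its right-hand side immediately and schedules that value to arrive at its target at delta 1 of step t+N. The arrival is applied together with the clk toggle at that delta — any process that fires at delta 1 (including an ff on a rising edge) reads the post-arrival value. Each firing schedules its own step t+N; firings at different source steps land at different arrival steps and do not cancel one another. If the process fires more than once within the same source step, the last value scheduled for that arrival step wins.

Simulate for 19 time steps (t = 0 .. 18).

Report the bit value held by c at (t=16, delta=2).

0

t0.Δ0 k=0 h=0 f=1 g=0 d=0 a=1 j=0 clk=0 e=0 c=0 b=1 m=0
t0.Δ1 k=0 h=0 f=1 g=0 d=0 a=1 j=0 clk=1 e=0 c=0 b=1 m=0
t0.Δ2 k=0 h=0 f=0 g=0 d=0 a=1 j=0 clk=1 e=0 c=0 b=0 m=0
t1.Δ0 k=0 h=0 f=0 g=0 d=0 a=1 j=0 clk=1 e=0 c=0 b=0 m=0
t1.Δ1 k=0 h=0 f=0 g=0 d=0 a=1 j=0 clk=0 e=0 c=0 b=0 m=0
t2.Δ0 k=0 h=0 f=0 g=0 d=0 a=1 j=0 clk=0 e=0 c=0 b=0 m=0
t2.Δ1 k=0 h=0 f=0 g=0 d=1 a=1 j=0 clk=1 e=0 c=0 b=0 m=0
t2.Δ2 k=0 h=0 f=0 g=0 d=1 a=1 j=0 clk=1 e=0 c=1 b=0 m=0
t2.Δ3 k=0 h=0 f=0 g=1 d=1 a=1 j=0 clk=1 e=0 c=1 b=0 m=0
t2.Δ4 k=0 h=0 f=0 g=1 d=1 a=1 j=0 clk=1 e=0 c=1 b=0 m=1
t3.Δ0 k=0 h=0 f=0 g=1 d=1 a=1 j=0 clk=1 e=0 c=1 b=0 m=1
t3.Δ1 k=0 h=0 f=0 g=1 d=1 a=1 j=0 clk=0 e=0 c=1 b=0 m=1
t4.Δ0 k=0 h=0 f=0 g=1 d=1 a=1 j=0 clk=0 e=0 c=1 b=0 m=1
t4.Δ1 k=0 h=0 f=0 g=1 d=1 a=1 j=0 clk=1 e=0 c=1 b=0 m=1
t4.Δ2 k=0 h=0 f=0 g=1 d=1 a=1 j=0 clk=1 e=0 c=1 b=1 m=1
t5.Δ0 k=0 h=0 f=0 g=1 d=1 a=1 j=0 clk=1 e=0 c=1 b=1 m=1
t5.Δ1 k=0 h=0 f=0 g=1 d=1 a=1 j=0 clk=0 e=0 c=1 b=1 m=1
t6.Δ0 k=0 h=0 f=0 g=1 d=1 a=1 j=0 clk=0 e=0 c=1 b=1 m=1
t6.Δ1 k=0 h=0 f=0 g=1 d=0 a=1 j=0 clk=1 e=0 c=1 b=1 m=1
t6.Δ2 k=0 h=0 f=0 g=1 d=0 a=1 j=0 clk=1 e=0 c=0 b=1 m=1
t6.Δ3 k=0 h=0 f=0 g=0 d=0 a=1 j=0 clk=1 e=0 c=0 b=1 m=1
t6.Δ4 k=0 h=0 f=0 g=0 d=0 a=1 j=0 clk=1 e=0 c=0 b=1 m=0
t7.Δ0 k=0 h=0 f=0 g=0 d=0 a=1 j=0 clk=1 e=0 c=0 b=1 m=0
t7.Δ1 k=0 h=0 f=0 g=0 d=0 a=1 j=0 clk=0 e=0 c=0 b=1 m=0
t8.Δ0 k=0 h=0 f=0 g=0 d=0 a=1 j=0 clk=0 e=0 c=0 b=1 m=0
t8.Δ1 k=0 h=0 f=0 g=0 d=0 a=1 j=0 clk=1 e=0 c=0 b=1 m=0
t8.Δ2 k=0 h=0 f=0 g=0 d=0 a=1 j=0 clk=1 e=0 c=0 b=0 m=0
t9.Δ0 k=0 h=0 f=0 g=0 d=0 a=1 j=0 clk=1 e=0 c=0 b=0 m=0
t9.Δ1 k=0 h=0 f=0 g=0 d=0 a=1 j=0 clk=0 e=0 c=0 b=0 m=0
t10.Δ0 k=0 h=0 f=0 g=0 d=0 a=1 j=0 clk=0 e=0 c=0 b=0 m=0
t10.Δ1 k=0 h=0 f=0 g=0 d=1 a=1 j=0 clk=1 e=0 c=0 b=0 m=0
t10.Δ2 k=0 h=0 f=0 g=0 d=1 a=1 j=0 clk=1 e=0 c=1 b=0 m=0
t10.Δ3 k=0 h=0 f=0 g=1 d=1 a=1 j=0 clk=1 e=0 c=1 b=0 m=0
t10.Δ4 k=0 h=0 f=0 g=1 d=1 a=1 j=0 clk=1 e=0 c=1 b=0 m=1
t11.Δ0 k=0 h=0 f=0 g=1 d=1 a=1 j=0 clk=1 e=0 c=1 b=0 m=1
t11.Δ1 k=0 h=0 f=0 g=1 d=1 a=1 j=0 clk=0 e=0 c=1 b=0 m=1
t12.Δ0 k=0 h=0 f=0 g=1 d=1 a=1 j=0 clk=0 e=0 c=1 b=0 m=1
t12.Δ1 k=0 h=0 f=0 g=1 d=1 a=1 j=0 clk=1 e=0 c=1 b=0 m=1
t12.Δ2 k=0 h=0 f=0 g=1 d=1 a=1 j=0 clk=1 e=0 c=1 b=1 m=1
t13.Δ0 k=0 h=0 f=0 g=1 d=1 a=1 j=0 clk=1 e=0 c=1 b=1 m=1
t13.Δ1 k=0 h=0 f=0 g=1 d=1 a=1 j=0 clk=0 e=0 c=1 b=1 m=1
t14.Δ0 k=0 h=0 f=0 g=1 d=1 a=1 j=0 clk=0 e=0 c=1 b=1 m=1
t14.Δ1 k=0 h=0 f=0 g=1 d=0 a=1 j=0 clk=1 e=0 c=1 b=1 m=1
t14.Δ2 k=0 h=0 f=0 g=1 d=0 a=1 j=0 clk=1 e=0 c=0 b=1 m=1
t14.Δ3 k=0 h=0 f=0 g=0 d=0 a=1 j=0 clk=1 e=0 c=0 b=1 m=1
t14.Δ4 k=0 h=0 f=0 g=0 d=0 a=1 j=0 clk=1 e=0 c=0 b=1 m=0
t15.Δ0 k=0 h=0 f=0 g=0 d=0 a=1 j=0 clk=1 e=0 c=0 b=1 m=0
t15.Δ1 k=0 h=0 f=0 g=0 d=0 a=1 j=0 clk=0 e=0 c=0 b=1 m=0
t16.Δ0 k=0 h=0 f=0 g=0 d=0 a=1 j=0 clk=0 e=0 c=0 b=1 m=0
t16.Δ1 k=0 h=0 f=0 g=0 d=0 a=1 j=0 clk=1 e=0 c=0 b=1 m=0
t16.Δ2 k=0 h=0 f=0 g=0 d=0 a=1 j=0 clk=1 e=0 c=0 b=0 m=0
t17.Δ0 k=0 h=0 f=0 g=0 d=0 a=1 j=0 clk=1 e=0 c=0 b=0 m=0
t17.Δ1 k=0 h=0 f=0 g=0 d=0 a=1 j=0 clk=0 e=0 c=0 b=0 m=0
t18.Δ0 k=0 h=0 f=0 g=0 d=0 a=1 j=0 clk=0 e=0 c=0 b=0 m=0
t18.Δ1 k=0 h=0 f=0 g=0 d=1 a=1 j=0 clk=1 e=0 c=0 b=0 m=0
t18.Δ2 k=0 h=0 f=0 g=0 d=1 a=1 j=0 clk=1 e=0 c=1 b=0 m=0
t18.Δ3 k=0 h=0 f=0 g=1 d=1 a=1 j=0 clk=1 e=0 c=1 b=0 m=0
t18.Δ4 k=0 h=0 f=0 g=1 d=1 a=1 j=0 clk=1 e=0 c=1 b=0 m=1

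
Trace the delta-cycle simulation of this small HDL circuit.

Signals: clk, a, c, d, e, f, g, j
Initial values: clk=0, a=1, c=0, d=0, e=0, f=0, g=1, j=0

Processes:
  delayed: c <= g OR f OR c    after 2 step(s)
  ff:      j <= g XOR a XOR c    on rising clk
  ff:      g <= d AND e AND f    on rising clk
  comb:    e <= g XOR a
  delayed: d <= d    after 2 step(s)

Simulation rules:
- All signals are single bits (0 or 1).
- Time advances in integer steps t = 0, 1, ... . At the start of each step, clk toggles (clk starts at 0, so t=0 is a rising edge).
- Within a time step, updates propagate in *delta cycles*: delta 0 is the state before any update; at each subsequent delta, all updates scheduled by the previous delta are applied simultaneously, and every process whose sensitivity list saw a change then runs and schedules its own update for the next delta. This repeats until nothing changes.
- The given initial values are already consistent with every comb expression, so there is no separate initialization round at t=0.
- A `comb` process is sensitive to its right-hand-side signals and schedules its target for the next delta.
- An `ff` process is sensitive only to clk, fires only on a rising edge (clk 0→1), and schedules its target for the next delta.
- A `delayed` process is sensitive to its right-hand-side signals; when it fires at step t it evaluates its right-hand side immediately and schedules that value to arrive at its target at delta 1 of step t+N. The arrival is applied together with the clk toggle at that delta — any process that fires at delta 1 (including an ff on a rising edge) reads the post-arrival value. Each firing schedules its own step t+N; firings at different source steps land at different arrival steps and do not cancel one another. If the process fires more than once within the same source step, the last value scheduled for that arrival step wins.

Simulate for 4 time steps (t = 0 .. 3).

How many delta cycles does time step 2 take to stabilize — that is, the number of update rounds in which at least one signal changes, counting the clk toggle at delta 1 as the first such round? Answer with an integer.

t=0 Δ0: f=0 c=0 d=0 a=1 g=1 e=0 j=0 clk=0
  Δ1: clk:0→1
  Δ2: g:1→0
  Δ3: e:0→1
  (3Δ to stable)
t=1 Δ0: f=0 c=0 d=0 a=1 g=0 e=1 j=0 clk=1
  Δ1: clk:1→0
  (1Δ to stable)
t=2 Δ0: f=0 c=0 d=0 a=1 g=0 e=1 j=0 clk=0
  Δ1: clk:0→1
  Δ2: j:0→1
  (2Δ to stable)
t=3 Δ0: f=0 c=0 d=0 a=1 g=0 e=1 j=1 clk=1
  Δ1: clk:1→0
  (1Δ to stable)

2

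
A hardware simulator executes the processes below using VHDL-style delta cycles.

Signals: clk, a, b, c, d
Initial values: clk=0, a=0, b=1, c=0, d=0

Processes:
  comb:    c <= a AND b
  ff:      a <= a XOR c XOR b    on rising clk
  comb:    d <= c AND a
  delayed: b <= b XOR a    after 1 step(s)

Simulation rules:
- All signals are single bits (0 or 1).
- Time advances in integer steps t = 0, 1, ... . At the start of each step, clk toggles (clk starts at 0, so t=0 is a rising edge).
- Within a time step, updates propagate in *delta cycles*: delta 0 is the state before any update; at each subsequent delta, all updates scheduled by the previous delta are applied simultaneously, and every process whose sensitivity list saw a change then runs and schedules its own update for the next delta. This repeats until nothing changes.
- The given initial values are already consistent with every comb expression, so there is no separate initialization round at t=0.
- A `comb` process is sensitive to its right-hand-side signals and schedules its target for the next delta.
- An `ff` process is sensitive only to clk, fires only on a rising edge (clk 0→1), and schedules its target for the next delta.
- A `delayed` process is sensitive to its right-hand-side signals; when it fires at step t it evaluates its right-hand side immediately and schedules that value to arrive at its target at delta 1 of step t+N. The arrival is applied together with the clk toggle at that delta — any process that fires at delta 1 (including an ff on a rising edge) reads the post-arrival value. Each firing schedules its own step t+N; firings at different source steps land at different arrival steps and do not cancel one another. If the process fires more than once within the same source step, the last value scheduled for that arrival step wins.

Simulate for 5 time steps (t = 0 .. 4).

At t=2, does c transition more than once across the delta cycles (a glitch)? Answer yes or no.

yes

[bits: d,clk,b,c,a]
t=0: Δ0=00100 Δ1=01100 Δ2=01101 Δ3=01111 Δ4=11111 | 4Δ
t=1: Δ0=11111 Δ1=10011 Δ2=10001 Δ3=00001 | 3Δ
t=2: Δ0=00001 Δ1=01101 Δ2=01110 Δ3=01100 | 3Δ
t=3: Δ0=01100 Δ1=00100 | 1Δ
t=4: Δ0=00100 Δ1=01100 Δ2=01101 Δ3=01111 Δ4=11111 | 4Δ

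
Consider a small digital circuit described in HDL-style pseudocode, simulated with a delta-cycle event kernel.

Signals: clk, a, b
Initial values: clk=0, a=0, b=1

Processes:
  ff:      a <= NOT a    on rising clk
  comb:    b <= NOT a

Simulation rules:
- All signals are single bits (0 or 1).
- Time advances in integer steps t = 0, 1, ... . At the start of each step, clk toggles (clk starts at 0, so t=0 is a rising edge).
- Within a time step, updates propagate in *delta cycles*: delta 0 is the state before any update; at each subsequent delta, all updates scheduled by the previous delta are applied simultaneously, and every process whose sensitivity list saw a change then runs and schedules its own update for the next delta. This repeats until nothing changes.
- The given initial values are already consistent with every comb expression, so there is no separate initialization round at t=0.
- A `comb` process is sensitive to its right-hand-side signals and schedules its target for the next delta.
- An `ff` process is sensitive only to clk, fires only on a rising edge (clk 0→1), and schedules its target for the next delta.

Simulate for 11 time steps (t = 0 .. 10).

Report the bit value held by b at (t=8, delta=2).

1

[bits: a,b,clk]
t=0: Δ0=010 Δ1=011 Δ2=111 Δ3=101 | 3Δ
t=1: Δ0=101 Δ1=100 | 1Δ
t=2: Δ0=100 Δ1=101 Δ2=001 Δ3=011 | 3Δ
t=3: Δ0=011 Δ1=010 | 1Δ
t=4: Δ0=010 Δ1=011 Δ2=111 Δ3=101 | 3Δ
t=5: Δ0=101 Δ1=100 | 1Δ
t=6: Δ0=100 Δ1=101 Δ2=001 Δ3=011 | 3Δ
t=7: Δ0=011 Δ1=010 | 1Δ
t=8: Δ0=010 Δ1=011 Δ2=111 Δ3=101 | 3Δ
t=9: Δ0=101 Δ1=100 | 1Δ
t=10: Δ0=100 Δ1=101 Δ2=001 Δ3=011 | 3Δ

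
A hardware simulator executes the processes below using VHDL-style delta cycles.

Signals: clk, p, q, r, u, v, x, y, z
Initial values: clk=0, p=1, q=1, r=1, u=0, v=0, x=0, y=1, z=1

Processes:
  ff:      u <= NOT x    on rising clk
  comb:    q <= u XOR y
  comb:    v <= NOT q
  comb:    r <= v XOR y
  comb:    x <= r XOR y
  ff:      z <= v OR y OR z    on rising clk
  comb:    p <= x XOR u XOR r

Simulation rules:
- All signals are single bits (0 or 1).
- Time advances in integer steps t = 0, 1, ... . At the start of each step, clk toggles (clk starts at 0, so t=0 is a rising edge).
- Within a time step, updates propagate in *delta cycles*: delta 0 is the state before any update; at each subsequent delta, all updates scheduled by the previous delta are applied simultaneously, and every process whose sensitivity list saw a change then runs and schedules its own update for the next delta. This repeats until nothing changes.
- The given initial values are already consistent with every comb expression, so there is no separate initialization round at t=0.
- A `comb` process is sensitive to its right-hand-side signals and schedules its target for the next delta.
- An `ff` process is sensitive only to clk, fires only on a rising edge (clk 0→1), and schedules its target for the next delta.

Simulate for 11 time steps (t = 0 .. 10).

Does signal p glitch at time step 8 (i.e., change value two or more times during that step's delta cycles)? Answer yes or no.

t=0 Δ0: x=0 clk=0 u=0 q=1 p=1 y=1 r=1 v=0 z=1
  Δ1: clk:0→1
  Δ2: u:0→1
  Δ3: q:1→0, p:1→0
  Δ4: v:0→1
  Δ5: r:1→0
  Δ6: x:0→1, p:0→1
  Δ7: p:1→0
  (7Δ to stable)
t=1 Δ0: x=1 clk=1 u=1 q=0 p=0 y=1 r=0 v=1 z=1
  Δ1: clk:1→0
  (1Δ to stable)
t=2 Δ0: x=1 clk=0 u=1 q=0 p=0 y=1 r=0 v=1 z=1
  Δ1: clk:0→1
  Δ2: u:1→0
  Δ3: q:0→1, p:0→1
  Δ4: v:1→0
  Δ5: r:0→1
  Δ6: x:1→0, p:1→0
  Δ7: p:0→1
  (7Δ to stable)
t=3 Δ0: x=0 clk=1 u=0 q=1 p=1 y=1 r=1 v=0 z=1
  Δ1: clk:1→0
  (1Δ to stable)
t=4 Δ0: x=0 clk=0 u=0 q=1 p=1 y=1 r=1 v=0 z=1
  Δ1: clk:0→1
  Δ2: u:0→1
  Δ3: q:1→0, p:1→0
  Δ4: v:0→1
  Δ5: r:1→0
  Δ6: x:0→1, p:0→1
  Δ7: p:1→0
  (7Δ to stable)
t=5 Δ0: x=1 clk=1 u=1 q=0 p=0 y=1 r=0 v=1 z=1
  Δ1: clk:1→0
  (1Δ to stable)
t=6 Δ0: x=1 clk=0 u=1 q=0 p=0 y=1 r=0 v=1 z=1
  Δ1: clk:0→1
  Δ2: u:1→0
  Δ3: q:0→1, p:0→1
  Δ4: v:1→0
  Δ5: r:0→1
  Δ6: x:1→0, p:1→0
  Δ7: p:0→1
  (7Δ to stable)
t=7 Δ0: x=0 clk=1 u=0 q=1 p=1 y=1 r=1 v=0 z=1
  Δ1: clk:1→0
  (1Δ to stable)
t=8 Δ0: x=0 clk=0 u=0 q=1 p=1 y=1 r=1 v=0 z=1
  Δ1: clk:0→1
  Δ2: u:0→1
  Δ3: q:1→0, p:1→0
  Δ4: v:0→1
  Δ5: r:1→0
  Δ6: x:0→1, p:0→1
  Δ7: p:1→0
  (7Δ to stable)
t=9 Δ0: x=1 clk=1 u=1 q=0 p=0 y=1 r=0 v=1 z=1
  Δ1: clk:1→0
  (1Δ to stable)
t=10 Δ0: x=1 clk=0 u=1 q=0 p=0 y=1 r=0 v=1 z=1
  Δ1: clk:0→1
  Δ2: u:1→0
  Δ3: q:0→1, p:0→1
  Δ4: v:1→0
  Δ5: r:0→1
  Δ6: x:1→0, p:1→0
  Δ7: p:0→1
  (7Δ to stable)

yes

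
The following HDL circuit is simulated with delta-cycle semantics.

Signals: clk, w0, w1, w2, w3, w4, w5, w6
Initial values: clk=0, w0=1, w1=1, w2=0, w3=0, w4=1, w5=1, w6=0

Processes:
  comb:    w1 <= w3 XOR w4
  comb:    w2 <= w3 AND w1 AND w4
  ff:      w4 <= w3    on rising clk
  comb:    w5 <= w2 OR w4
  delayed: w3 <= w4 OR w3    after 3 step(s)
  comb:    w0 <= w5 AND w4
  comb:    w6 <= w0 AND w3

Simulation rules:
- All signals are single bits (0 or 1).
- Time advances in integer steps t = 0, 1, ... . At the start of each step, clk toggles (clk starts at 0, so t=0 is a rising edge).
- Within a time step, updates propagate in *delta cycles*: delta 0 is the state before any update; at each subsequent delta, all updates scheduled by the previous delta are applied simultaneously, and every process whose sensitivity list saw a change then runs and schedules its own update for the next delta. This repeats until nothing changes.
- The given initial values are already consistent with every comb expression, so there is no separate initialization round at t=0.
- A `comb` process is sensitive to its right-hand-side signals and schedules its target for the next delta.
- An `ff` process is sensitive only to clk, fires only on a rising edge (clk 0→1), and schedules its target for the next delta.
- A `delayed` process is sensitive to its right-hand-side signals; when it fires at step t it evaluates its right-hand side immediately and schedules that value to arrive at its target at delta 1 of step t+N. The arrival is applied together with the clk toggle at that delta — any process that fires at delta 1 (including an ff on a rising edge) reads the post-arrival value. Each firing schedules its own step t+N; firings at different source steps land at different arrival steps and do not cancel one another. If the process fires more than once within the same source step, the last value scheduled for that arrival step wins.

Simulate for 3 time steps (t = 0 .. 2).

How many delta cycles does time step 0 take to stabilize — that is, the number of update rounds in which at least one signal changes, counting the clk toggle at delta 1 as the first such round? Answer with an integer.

t=0 Δ0: w2=0 w0=1 clk=0 w6=0 w4=1 w3=0 w1=1 w5=1
  Δ1: clk:0→1
  Δ2: w4:1→0
  Δ3: w0:1→0, w1:1→0, w5:1→0
  (3Δ to stable)
t=1 Δ0: w2=0 w0=0 clk=1 w6=0 w4=0 w3=0 w1=0 w5=0
  Δ1: clk:1→0
  (1Δ to stable)
t=2 Δ0: w2=0 w0=0 clk=0 w6=0 w4=0 w3=0 w1=0 w5=0
  Δ1: clk:0→1
  (1Δ to stable)

3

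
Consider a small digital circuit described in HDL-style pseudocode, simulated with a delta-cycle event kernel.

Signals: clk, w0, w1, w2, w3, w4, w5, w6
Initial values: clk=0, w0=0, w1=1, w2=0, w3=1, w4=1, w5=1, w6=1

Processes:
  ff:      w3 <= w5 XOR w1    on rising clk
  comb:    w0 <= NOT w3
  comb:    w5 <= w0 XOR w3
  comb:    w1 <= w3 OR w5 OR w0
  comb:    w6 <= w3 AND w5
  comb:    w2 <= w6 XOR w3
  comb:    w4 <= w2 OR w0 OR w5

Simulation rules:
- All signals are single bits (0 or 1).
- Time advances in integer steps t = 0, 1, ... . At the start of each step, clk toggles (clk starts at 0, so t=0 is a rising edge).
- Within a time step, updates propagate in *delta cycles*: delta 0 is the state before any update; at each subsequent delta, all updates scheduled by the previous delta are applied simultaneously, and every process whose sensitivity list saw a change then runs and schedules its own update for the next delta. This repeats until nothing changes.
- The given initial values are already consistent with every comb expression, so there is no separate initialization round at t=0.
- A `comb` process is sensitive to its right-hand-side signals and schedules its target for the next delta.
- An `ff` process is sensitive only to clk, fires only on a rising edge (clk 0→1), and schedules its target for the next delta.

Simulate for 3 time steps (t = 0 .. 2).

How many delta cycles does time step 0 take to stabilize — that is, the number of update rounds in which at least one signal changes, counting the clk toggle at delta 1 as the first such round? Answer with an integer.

4

[bits: w0,w6,clk,w3,w1,w4,w5,w2]
t=0: Δ0=01011110 Δ1=01111110 Δ2=01101110 Δ3=10101101 Δ4=10101110 | 4Δ
t=1: Δ0=10101110 Δ1=10001110 | 1Δ
t=2: Δ0=10001110 Δ1=10101110 | 1Δ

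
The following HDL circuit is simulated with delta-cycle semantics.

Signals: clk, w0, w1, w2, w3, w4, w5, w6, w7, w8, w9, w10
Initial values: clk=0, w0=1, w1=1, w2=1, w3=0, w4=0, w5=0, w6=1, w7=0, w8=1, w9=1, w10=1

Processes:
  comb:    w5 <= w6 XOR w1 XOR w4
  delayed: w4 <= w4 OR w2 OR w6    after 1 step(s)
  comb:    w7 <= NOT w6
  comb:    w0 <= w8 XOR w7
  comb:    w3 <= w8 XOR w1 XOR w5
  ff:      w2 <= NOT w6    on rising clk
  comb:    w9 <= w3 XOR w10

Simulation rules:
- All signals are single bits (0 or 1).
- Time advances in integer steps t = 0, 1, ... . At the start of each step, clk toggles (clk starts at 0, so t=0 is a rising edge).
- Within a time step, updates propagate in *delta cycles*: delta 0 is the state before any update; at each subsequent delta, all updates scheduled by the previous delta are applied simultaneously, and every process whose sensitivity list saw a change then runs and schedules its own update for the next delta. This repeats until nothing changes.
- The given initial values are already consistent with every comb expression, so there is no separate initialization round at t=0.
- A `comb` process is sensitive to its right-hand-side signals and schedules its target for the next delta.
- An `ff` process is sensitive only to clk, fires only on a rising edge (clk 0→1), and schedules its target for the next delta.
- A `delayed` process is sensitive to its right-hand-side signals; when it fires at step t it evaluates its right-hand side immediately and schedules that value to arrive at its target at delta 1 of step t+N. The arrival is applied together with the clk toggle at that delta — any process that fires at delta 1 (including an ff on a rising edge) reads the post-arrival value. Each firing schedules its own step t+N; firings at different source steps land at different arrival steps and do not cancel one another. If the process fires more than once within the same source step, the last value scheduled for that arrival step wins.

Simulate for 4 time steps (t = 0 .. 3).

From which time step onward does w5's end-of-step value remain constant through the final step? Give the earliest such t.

1

t0.Δ0 w6=1 w9=1 w8=1 w1=1 w0=1 w4=0 w5=0 clk=0 w2=1 w10=1 w7=0 w3=0
t0.Δ1 w6=1 w9=1 w8=1 w1=1 w0=1 w4=0 w5=0 clk=1 w2=1 w10=1 w7=0 w3=0
t0.Δ2 w6=1 w9=1 w8=1 w1=1 w0=1 w4=0 w5=0 clk=1 w2=0 w10=1 w7=0 w3=0
t1.Δ0 w6=1 w9=1 w8=1 w1=1 w0=1 w4=0 w5=0 clk=1 w2=0 w10=1 w7=0 w3=0
t1.Δ1 w6=1 w9=1 w8=1 w1=1 w0=1 w4=1 w5=0 clk=0 w2=0 w10=1 w7=0 w3=0
t1.Δ2 w6=1 w9=1 w8=1 w1=1 w0=1 w4=1 w5=1 clk=0 w2=0 w10=1 w7=0 w3=0
t1.Δ3 w6=1 w9=1 w8=1 w1=1 w0=1 w4=1 w5=1 clk=0 w2=0 w10=1 w7=0 w3=1
t1.Δ4 w6=1 w9=0 w8=1 w1=1 w0=1 w4=1 w5=1 clk=0 w2=0 w10=1 w7=0 w3=1
t2.Δ0 w6=1 w9=0 w8=1 w1=1 w0=1 w4=1 w5=1 clk=0 w2=0 w10=1 w7=0 w3=1
t2.Δ1 w6=1 w9=0 w8=1 w1=1 w0=1 w4=1 w5=1 clk=1 w2=0 w10=1 w7=0 w3=1
t3.Δ0 w6=1 w9=0 w8=1 w1=1 w0=1 w4=1 w5=1 clk=1 w2=0 w10=1 w7=0 w3=1
t3.Δ1 w6=1 w9=0 w8=1 w1=1 w0=1 w4=1 w5=1 clk=0 w2=0 w10=1 w7=0 w3=1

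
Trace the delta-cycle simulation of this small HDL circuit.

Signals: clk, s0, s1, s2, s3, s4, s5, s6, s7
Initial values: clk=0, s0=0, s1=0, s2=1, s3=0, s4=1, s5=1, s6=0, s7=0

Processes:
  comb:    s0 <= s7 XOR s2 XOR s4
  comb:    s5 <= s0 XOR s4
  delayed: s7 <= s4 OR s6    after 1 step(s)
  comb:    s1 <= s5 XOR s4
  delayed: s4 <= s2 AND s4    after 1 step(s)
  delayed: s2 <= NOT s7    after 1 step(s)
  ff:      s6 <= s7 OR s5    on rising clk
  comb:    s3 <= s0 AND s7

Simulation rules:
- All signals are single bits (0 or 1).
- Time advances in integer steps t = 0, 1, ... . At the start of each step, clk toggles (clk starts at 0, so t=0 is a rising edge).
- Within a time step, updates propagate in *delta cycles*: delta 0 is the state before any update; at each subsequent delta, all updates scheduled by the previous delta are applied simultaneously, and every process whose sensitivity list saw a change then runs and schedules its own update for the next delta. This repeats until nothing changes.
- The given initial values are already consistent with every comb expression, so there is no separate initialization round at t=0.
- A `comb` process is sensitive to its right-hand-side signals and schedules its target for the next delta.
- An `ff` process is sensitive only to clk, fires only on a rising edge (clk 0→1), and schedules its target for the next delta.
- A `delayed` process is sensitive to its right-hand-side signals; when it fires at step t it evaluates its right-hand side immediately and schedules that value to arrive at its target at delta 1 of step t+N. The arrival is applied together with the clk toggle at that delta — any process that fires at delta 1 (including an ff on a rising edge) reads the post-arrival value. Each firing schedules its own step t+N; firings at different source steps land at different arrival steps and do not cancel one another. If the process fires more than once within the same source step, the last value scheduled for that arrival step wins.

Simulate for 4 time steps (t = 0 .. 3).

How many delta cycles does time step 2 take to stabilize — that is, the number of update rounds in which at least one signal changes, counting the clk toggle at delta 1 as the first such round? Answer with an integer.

[bits: s0,s3,s7,s4,s2,s1,s6,s5,clk]
t=0: Δ0=000110010 Δ1=000110011 Δ2=000110111 | 2Δ
t=1: Δ0=000110111 Δ1=001110110 Δ2=101110110 Δ3=111110100 Δ4=111111100 | 4Δ
t=2: Δ0=111111100 Δ1=111101101 Δ2=011101101 Δ3=001101111 Δ4=001100111 | 4Δ
t=3: Δ0=001100111 Δ1=001000110 Δ2=101001100 Δ3=111000110 Δ4=111001110 | 4Δ

4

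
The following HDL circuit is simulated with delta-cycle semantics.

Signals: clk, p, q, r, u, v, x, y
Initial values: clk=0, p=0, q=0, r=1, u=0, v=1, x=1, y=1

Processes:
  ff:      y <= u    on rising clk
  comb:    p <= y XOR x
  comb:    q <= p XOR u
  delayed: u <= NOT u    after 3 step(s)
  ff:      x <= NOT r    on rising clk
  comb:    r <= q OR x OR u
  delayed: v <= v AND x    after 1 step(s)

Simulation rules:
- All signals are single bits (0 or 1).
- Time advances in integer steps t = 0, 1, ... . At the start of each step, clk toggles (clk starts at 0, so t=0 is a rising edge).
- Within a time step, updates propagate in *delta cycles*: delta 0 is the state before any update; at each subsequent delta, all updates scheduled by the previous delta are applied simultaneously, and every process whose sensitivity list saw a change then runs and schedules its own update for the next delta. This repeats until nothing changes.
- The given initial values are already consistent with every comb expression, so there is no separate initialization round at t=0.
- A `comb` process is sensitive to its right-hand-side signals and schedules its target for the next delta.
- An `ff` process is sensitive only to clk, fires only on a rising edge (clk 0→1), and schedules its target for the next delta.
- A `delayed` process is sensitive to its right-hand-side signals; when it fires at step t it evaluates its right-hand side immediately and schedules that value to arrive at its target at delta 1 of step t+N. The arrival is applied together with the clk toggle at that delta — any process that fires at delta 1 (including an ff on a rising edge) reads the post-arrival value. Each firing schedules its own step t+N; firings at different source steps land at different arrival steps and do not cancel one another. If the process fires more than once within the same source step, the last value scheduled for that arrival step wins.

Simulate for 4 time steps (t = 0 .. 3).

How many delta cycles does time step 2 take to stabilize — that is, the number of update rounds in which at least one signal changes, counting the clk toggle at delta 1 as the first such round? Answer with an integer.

t0.Δ0 p=0 q=0 r=1 x=1 u=0 v=1 y=1 clk=0
t0.Δ1 p=0 q=0 r=1 x=1 u=0 v=1 y=1 clk=1
t0.Δ2 p=0 q=0 r=1 x=0 u=0 v=1 y=0 clk=1
t0.Δ3 p=0 q=0 r=0 x=0 u=0 v=1 y=0 clk=1
t1.Δ0 p=0 q=0 r=0 x=0 u=0 v=1 y=0 clk=1
t1.Δ1 p=0 q=0 r=0 x=0 u=0 v=0 y=0 clk=0
t2.Δ0 p=0 q=0 r=0 x=0 u=0 v=0 y=0 clk=0
t2.Δ1 p=0 q=0 r=0 x=0 u=0 v=0 y=0 clk=1
t2.Δ2 p=0 q=0 r=0 x=1 u=0 v=0 y=0 clk=1
t2.Δ3 p=1 q=0 r=1 x=1 u=0 v=0 y=0 clk=1
t2.Δ4 p=1 q=1 r=1 x=1 u=0 v=0 y=0 clk=1
t3.Δ0 p=1 q=1 r=1 x=1 u=0 v=0 y=0 clk=1
t3.Δ1 p=1 q=1 r=1 x=1 u=0 v=0 y=0 clk=0

4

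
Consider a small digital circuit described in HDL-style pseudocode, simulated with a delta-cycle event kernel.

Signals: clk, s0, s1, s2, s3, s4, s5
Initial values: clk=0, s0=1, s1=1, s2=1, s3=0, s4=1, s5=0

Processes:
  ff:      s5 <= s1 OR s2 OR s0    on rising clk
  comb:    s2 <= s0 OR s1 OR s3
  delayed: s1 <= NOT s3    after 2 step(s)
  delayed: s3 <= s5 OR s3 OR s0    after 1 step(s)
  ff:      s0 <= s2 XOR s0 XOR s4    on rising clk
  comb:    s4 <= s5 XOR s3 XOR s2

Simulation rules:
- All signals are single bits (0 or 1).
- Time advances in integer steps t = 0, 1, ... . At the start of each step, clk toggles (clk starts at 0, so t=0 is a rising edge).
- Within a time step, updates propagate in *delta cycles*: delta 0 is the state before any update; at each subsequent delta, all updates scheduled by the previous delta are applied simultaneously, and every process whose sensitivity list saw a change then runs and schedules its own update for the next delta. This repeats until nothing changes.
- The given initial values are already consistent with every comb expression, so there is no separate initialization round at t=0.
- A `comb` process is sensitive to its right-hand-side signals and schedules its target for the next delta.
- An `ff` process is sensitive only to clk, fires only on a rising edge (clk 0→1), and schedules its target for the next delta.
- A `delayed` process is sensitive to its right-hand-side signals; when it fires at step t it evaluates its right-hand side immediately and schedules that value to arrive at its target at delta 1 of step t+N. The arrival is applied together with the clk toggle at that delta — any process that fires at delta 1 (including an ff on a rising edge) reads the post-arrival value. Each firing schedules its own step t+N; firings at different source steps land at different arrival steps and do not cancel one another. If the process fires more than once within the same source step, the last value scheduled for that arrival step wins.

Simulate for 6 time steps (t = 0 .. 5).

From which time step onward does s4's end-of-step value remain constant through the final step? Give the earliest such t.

1

t0.Δ0 clk=0 s1=1 s3=0 s5=0 s2=1 s4=1 s0=1
t0.Δ1 clk=1 s1=1 s3=0 s5=0 s2=1 s4=1 s0=1
t0.Δ2 clk=1 s1=1 s3=0 s5=1 s2=1 s4=1 s0=1
t0.Δ3 clk=1 s1=1 s3=0 s5=1 s2=1 s4=0 s0=1
t1.Δ0 clk=1 s1=1 s3=0 s5=1 s2=1 s4=0 s0=1
t1.Δ1 clk=0 s1=1 s3=1 s5=1 s2=1 s4=0 s0=1
t1.Δ2 clk=0 s1=1 s3=1 s5=1 s2=1 s4=1 s0=1
t2.Δ0 clk=0 s1=1 s3=1 s5=1 s2=1 s4=1 s0=1
t2.Δ1 clk=1 s1=1 s3=1 s5=1 s2=1 s4=1 s0=1
t3.Δ0 clk=1 s1=1 s3=1 s5=1 s2=1 s4=1 s0=1
t3.Δ1 clk=0 s1=0 s3=1 s5=1 s2=1 s4=1 s0=1
t4.Δ0 clk=0 s1=0 s3=1 s5=1 s2=1 s4=1 s0=1
t4.Δ1 clk=1 s1=0 s3=1 s5=1 s2=1 s4=1 s0=1
t5.Δ0 clk=1 s1=0 s3=1 s5=1 s2=1 s4=1 s0=1
t5.Δ1 clk=0 s1=0 s3=1 s5=1 s2=1 s4=1 s0=1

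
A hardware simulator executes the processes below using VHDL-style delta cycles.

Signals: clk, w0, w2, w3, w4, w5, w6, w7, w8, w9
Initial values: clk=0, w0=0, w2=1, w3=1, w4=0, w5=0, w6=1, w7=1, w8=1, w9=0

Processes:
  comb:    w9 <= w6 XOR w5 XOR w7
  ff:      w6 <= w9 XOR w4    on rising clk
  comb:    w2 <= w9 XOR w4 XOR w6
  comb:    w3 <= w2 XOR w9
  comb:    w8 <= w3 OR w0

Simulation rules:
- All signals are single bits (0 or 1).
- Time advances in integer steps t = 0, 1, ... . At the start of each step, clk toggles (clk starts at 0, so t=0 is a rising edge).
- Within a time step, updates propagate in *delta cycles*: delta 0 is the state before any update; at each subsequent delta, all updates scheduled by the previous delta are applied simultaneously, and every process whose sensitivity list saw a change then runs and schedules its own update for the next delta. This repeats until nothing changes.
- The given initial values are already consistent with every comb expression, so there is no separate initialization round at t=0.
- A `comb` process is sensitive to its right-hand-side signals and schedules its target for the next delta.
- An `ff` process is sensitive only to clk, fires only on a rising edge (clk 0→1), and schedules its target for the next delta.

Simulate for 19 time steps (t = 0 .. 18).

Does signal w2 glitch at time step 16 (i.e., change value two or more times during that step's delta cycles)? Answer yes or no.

[bits: w9,clk,w3,w7,w4,w8,w0,w5,w6,w2]
t=0: Δ0=0011010011 Δ1=0111010011 Δ2=0111010001 Δ3=1111010000 Δ4=1111010001 Δ5=1101010001 Δ6=1101000001 | 6Δ
t=1: Δ0=1101000001 Δ1=1001000001 | 1Δ
t=2: Δ0=1001000001 Δ1=1101000001 Δ2=1101000011 Δ3=0101000010 Δ4=0101000011 Δ5=0111000011 Δ6=0111010011 | 6Δ
t=3: Δ0=0111010011 Δ1=0011010011 | 1Δ
t=4: Δ0=0011010011 Δ1=0111010011 Δ2=0111010001 Δ3=1111010000 Δ4=1111010001 Δ5=1101010001 Δ6=1101000001 | 6Δ
t=5: Δ0=1101000001 Δ1=1001000001 | 1Δ
t=6: Δ0=1001000001 Δ1=1101000001 Δ2=1101000011 Δ3=0101000010 Δ4=0101000011 Δ5=0111000011 Δ6=0111010011 | 6Δ
t=7: Δ0=0111010011 Δ1=0011010011 | 1Δ
t=8: Δ0=0011010011 Δ1=0111010011 Δ2=0111010001 Δ3=1111010000 Δ4=1111010001 Δ5=1101010001 Δ6=1101000001 | 6Δ
t=9: Δ0=1101000001 Δ1=1001000001 | 1Δ
t=10: Δ0=1001000001 Δ1=1101000001 Δ2=1101000011 Δ3=0101000010 Δ4=0101000011 Δ5=0111000011 Δ6=0111010011 | 6Δ
t=11: Δ0=0111010011 Δ1=0011010011 | 1Δ
t=12: Δ0=0011010011 Δ1=0111010011 Δ2=0111010001 Δ3=1111010000 Δ4=1111010001 Δ5=1101010001 Δ6=1101000001 | 6Δ
t=13: Δ0=1101000001 Δ1=1001000001 | 1Δ
t=14: Δ0=1001000001 Δ1=1101000001 Δ2=1101000011 Δ3=0101000010 Δ4=0101000011 Δ5=0111000011 Δ6=0111010011 | 6Δ
t=15: Δ0=0111010011 Δ1=0011010011 | 1Δ
t=16: Δ0=0011010011 Δ1=0111010011 Δ2=0111010001 Δ3=1111010000 Δ4=1111010001 Δ5=1101010001 Δ6=1101000001 | 6Δ
t=17: Δ0=1101000001 Δ1=1001000001 | 1Δ
t=18: Δ0=1001000001 Δ1=1101000001 Δ2=1101000011 Δ3=0101000010 Δ4=0101000011 Δ5=0111000011 Δ6=0111010011 | 6Δ

yes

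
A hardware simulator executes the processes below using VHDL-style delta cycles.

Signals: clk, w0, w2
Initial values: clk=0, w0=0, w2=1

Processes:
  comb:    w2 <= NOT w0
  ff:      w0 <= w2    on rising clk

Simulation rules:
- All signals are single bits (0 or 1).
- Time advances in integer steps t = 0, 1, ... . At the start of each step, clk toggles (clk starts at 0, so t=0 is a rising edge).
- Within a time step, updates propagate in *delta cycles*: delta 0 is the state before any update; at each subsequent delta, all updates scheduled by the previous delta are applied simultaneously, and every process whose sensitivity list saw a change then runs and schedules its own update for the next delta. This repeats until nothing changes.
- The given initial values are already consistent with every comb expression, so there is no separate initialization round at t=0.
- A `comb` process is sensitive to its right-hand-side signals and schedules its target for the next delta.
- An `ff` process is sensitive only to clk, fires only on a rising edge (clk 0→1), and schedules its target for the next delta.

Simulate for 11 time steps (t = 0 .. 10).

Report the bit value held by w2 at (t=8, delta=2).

1

t=0 Δ0: w0=0 clk=0 w2=1
  Δ1: clk:0→1
  Δ2: w0:0→1
  Δ3: w2:1→0
  (3Δ to stable)
t=1 Δ0: w0=1 clk=1 w2=0
  Δ1: clk:1→0
  (1Δ to stable)
t=2 Δ0: w0=1 clk=0 w2=0
  Δ1: clk:0→1
  Δ2: w0:1→0
  Δ3: w2:0→1
  (3Δ to stable)
t=3 Δ0: w0=0 clk=1 w2=1
  Δ1: clk:1→0
  (1Δ to stable)
t=4 Δ0: w0=0 clk=0 w2=1
  Δ1: clk:0→1
  Δ2: w0:0→1
  Δ3: w2:1→0
  (3Δ to stable)
t=5 Δ0: w0=1 clk=1 w2=0
  Δ1: clk:1→0
  (1Δ to stable)
t=6 Δ0: w0=1 clk=0 w2=0
  Δ1: clk:0→1
  Δ2: w0:1→0
  Δ3: w2:0→1
  (3Δ to stable)
t=7 Δ0: w0=0 clk=1 w2=1
  Δ1: clk:1→0
  (1Δ to stable)
t=8 Δ0: w0=0 clk=0 w2=1
  Δ1: clk:0→1
  Δ2: w0:0→1
  Δ3: w2:1→0
  (3Δ to stable)
t=9 Δ0: w0=1 clk=1 w2=0
  Δ1: clk:1→0
  (1Δ to stable)
t=10 Δ0: w0=1 clk=0 w2=0
  Δ1: clk:0→1
  Δ2: w0:1→0
  Δ3: w2:0→1
  (3Δ to stable)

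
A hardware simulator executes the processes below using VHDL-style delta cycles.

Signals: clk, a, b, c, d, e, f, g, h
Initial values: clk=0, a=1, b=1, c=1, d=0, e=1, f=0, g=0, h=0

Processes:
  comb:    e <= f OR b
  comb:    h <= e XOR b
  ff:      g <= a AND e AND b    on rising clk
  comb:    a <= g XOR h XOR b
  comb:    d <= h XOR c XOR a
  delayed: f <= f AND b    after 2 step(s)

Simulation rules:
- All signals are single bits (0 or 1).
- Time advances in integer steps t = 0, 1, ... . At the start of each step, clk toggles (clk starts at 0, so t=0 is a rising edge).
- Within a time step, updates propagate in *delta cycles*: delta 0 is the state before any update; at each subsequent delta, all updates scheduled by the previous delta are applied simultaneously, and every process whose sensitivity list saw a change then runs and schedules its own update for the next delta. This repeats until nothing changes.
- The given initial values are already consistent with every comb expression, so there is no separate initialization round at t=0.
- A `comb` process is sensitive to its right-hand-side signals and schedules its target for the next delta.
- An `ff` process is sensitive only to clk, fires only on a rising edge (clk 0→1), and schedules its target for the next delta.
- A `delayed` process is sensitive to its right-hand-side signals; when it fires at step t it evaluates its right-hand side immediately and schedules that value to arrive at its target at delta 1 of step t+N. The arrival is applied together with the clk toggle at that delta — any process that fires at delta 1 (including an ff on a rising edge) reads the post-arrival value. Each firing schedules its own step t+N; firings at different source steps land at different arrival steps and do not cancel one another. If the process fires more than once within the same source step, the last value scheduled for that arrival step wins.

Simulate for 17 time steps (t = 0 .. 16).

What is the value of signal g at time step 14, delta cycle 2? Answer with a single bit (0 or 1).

0

[bits: e,h,d,clk,g,c,b,f,a]
t=0: Δ0=100001101 Δ1=100101101 Δ2=100111101 Δ3=100111100 Δ4=101111100 | 4Δ
t=1: Δ0=101111100 Δ1=101011100 | 1Δ
t=2: Δ0=101011100 Δ1=101111100 Δ2=101101100 Δ3=101101101 Δ4=100101101 | 4Δ
t=3: Δ0=100101101 Δ1=100001101 | 1Δ
t=4: Δ0=100001101 Δ1=100101101 Δ2=100111101 Δ3=100111100 Δ4=101111100 | 4Δ
t=5: Δ0=101111100 Δ1=101011100 | 1Δ
t=6: Δ0=101011100 Δ1=101111100 Δ2=101101100 Δ3=101101101 Δ4=100101101 | 4Δ
t=7: Δ0=100101101 Δ1=100001101 | 1Δ
t=8: Δ0=100001101 Δ1=100101101 Δ2=100111101 Δ3=100111100 Δ4=101111100 | 4Δ
t=9: Δ0=101111100 Δ1=101011100 | 1Δ
t=10: Δ0=101011100 Δ1=101111100 Δ2=101101100 Δ3=101101101 Δ4=100101101 | 4Δ
t=11: Δ0=100101101 Δ1=100001101 | 1Δ
t=12: Δ0=100001101 Δ1=100101101 Δ2=100111101 Δ3=100111100 Δ4=101111100 | 4Δ
t=13: Δ0=101111100 Δ1=101011100 | 1Δ
t=14: Δ0=101011100 Δ1=101111100 Δ2=101101100 Δ3=101101101 Δ4=100101101 | 4Δ
t=15: Δ0=100101101 Δ1=100001101 | 1Δ
t=16: Δ0=100001101 Δ1=100101101 Δ2=100111101 Δ3=100111100 Δ4=101111100 | 4Δ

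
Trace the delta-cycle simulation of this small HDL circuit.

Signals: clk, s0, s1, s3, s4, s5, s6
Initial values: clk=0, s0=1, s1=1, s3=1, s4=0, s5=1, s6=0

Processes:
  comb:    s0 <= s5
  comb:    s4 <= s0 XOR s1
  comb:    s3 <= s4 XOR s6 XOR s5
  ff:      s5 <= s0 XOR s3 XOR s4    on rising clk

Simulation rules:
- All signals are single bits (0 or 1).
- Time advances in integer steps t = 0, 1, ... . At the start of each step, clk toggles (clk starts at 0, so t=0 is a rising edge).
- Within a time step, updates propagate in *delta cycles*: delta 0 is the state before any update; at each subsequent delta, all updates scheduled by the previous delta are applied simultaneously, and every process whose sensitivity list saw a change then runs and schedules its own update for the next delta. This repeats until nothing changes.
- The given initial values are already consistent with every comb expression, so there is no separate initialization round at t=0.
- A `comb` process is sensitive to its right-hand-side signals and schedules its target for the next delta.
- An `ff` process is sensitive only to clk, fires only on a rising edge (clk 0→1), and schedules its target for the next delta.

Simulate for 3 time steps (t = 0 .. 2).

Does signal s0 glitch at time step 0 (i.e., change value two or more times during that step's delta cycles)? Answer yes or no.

[bits: s3,s4,s5,clk,s6,s1,s0]
t=0: Δ0=1010011 Δ1=1011011 Δ2=1001011 Δ3=0001010 Δ4=0101010 Δ5=1101010 | 5Δ
t=1: Δ0=1101010 Δ1=1100010 | 1Δ
t=2: Δ0=1100010 Δ1=1101010 | 1Δ

no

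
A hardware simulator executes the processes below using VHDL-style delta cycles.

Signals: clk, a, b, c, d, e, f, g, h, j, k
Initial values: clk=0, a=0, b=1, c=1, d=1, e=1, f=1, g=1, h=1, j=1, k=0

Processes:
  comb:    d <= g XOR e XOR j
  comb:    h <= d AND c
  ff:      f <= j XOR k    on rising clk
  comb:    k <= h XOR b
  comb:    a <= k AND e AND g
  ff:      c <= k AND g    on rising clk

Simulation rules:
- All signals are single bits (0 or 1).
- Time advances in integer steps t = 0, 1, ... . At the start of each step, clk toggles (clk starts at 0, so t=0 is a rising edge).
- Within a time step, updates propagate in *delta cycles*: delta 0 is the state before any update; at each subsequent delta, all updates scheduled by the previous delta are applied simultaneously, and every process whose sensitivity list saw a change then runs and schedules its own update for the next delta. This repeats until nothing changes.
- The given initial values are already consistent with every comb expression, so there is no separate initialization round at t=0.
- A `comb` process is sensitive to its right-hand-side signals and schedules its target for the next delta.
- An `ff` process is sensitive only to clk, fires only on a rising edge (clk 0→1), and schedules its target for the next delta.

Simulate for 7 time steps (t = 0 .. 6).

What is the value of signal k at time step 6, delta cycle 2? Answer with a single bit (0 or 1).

1

t=0 Δ0: f=1 a=0 j=1 c=1 clk=0 g=1 d=1 b=1 h=1 k=0 e=1
  Δ1: clk:0→1
  Δ2: c:1→0
  Δ3: h:1→0
  Δ4: k:0→1
  Δ5: a:0→1
  (5Δ to stable)
t=1 Δ0: f=1 a=1 j=1 c=0 clk=1 g=1 d=1 b=1 h=0 k=1 e=1
  Δ1: clk:1→0
  (1Δ to stable)
t=2 Δ0: f=1 a=1 j=1 c=0 clk=0 g=1 d=1 b=1 h=0 k=1 e=1
  Δ1: clk:0→1
  Δ2: f:1→0, c:0→1
  Δ3: h:0→1
  Δ4: k:1→0
  Δ5: a:1→0
  (5Δ to stable)
t=3 Δ0: f=0 a=0 j=1 c=1 clk=1 g=1 d=1 b=1 h=1 k=0 e=1
  Δ1: clk:1→0
  (1Δ to stable)
t=4 Δ0: f=0 a=0 j=1 c=1 clk=0 g=1 d=1 b=1 h=1 k=0 e=1
  Δ1: clk:0→1
  Δ2: f:0→1, c:1→0
  Δ3: h:1→0
  Δ4: k:0→1
  Δ5: a:0→1
  (5Δ to stable)
t=5 Δ0: f=1 a=1 j=1 c=0 clk=1 g=1 d=1 b=1 h=0 k=1 e=1
  Δ1: clk:1→0
  (1Δ to stable)
t=6 Δ0: f=1 a=1 j=1 c=0 clk=0 g=1 d=1 b=1 h=0 k=1 e=1
  Δ1: clk:0→1
  Δ2: f:1→0, c:0→1
  Δ3: h:0→1
  Δ4: k:1→0
  Δ5: a:1→0
  (5Δ to stable)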